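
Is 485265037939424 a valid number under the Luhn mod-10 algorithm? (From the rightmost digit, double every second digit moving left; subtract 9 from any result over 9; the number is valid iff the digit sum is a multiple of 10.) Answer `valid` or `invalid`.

invalid

From the right, keep odd positions and double even positions (subtract 9 from any doubled value over 9):
  doubled (positions 2,4,...): 4 9 9 6 1 4 7 → sum 40
  kept (positions 1,3,...): 4 4 3 7 0 6 5 4 → sum 33
Total = 73.
73 mod 10 = 3, so the number is invalid.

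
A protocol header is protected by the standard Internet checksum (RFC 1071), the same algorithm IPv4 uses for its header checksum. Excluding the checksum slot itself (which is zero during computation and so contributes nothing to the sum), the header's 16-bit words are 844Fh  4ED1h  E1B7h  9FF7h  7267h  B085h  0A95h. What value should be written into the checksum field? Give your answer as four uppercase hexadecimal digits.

One's-complement addition (fold any carry out of bit 15 back into bit 0):
  0x844F + 0x4ED1 = 0x0D320
  0xD320 + 0xE1B7 = 0x1B4D7 → wrap carry → 0xB4D8
  0xB4D8 + 0x9FF7 = 0x154CF → wrap carry → 0x54D0
  0x54D0 + 0x7267 = 0x0C737
  0xC737 + 0xB085 = 0x177BC → wrap carry → 0x77BD
  0x77BD + 0x0A95 = 0x08252
One's-complement sum = 0x8252.
Checksum = ~0x8252 & 0xFFFF = 0x7DAD.

7DAD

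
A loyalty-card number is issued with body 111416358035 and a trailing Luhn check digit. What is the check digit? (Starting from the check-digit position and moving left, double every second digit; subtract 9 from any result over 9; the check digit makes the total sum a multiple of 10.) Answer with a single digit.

8

Partial digits right→left: 5 3 0 8 5 3 6 1 4 1 1 1
Double every second digit counting from the check-digit position (so the 1st, 3rd, 5th, ... of the partial from the right).
  doubled (with −9 where >9): 1 0 1 3 8 2 → sum 15
  kept as-is: 3 8 3 1 1 1 → sum 17
Total = 15 + 17 = 32.
Check digit = (10 − (32 mod 10)) mod 10 = 8.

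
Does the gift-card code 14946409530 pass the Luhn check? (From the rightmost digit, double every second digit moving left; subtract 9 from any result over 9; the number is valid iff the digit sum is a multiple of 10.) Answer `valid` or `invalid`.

From the right, keep odd positions and double even positions (subtract 9 from any doubled value over 9):
  doubled (positions 2,4,...): 6 9 8 8 8 → sum 39
  kept (positions 1,3,...): 0 5 0 6 9 1 → sum 21
Total = 60.
60 mod 10 = 0, so the number is valid.

valid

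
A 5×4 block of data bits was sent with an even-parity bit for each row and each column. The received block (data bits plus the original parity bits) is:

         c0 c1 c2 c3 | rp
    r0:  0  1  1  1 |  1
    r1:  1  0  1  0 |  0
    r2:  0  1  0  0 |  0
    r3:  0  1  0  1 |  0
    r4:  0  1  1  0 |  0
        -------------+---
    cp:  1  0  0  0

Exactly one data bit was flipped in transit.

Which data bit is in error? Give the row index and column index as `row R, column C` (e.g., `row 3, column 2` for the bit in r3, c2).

Recompute each row's even parity and compare to rp:
  r0: data parity 1, sent rp 1 → ok
  r1: data parity 0, sent rp 0 → ok
  r2: data parity 1, sent rp 0 → mismatch
  r3: data parity 0, sent rp 0 → ok
  r4: data parity 0, sent rp 0 → ok
Recompute each column's even parity and compare to cp:
  c0: data parity 1, sent cp 1 → ok
  c1: data parity 0, sent cp 0 → ok
  c2: data parity 1, sent cp 0 → mismatch
  c3: data parity 0, sent cp 0 → ok
Exactly one row (r2) and one column (c2) fail → the flipped bit is at their intersection.

row 2, column 2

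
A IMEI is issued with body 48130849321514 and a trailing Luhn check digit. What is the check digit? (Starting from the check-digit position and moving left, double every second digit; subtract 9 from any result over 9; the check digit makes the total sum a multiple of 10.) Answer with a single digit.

Partial digits right→left: 4 1 5 1 2 3 9 4 8 0 3 1 8 4
Double every second digit counting from the check-digit position (so the 1st, 3rd, 5th, ... of the partial from the right).
  doubled (with −9 where >9): 8 1 4 9 7 6 7 → sum 42
  kept as-is: 1 1 3 4 0 1 4 → sum 14
Total = 42 + 14 = 56.
Check digit = (10 − (56 mod 10)) mod 10 = 4.

4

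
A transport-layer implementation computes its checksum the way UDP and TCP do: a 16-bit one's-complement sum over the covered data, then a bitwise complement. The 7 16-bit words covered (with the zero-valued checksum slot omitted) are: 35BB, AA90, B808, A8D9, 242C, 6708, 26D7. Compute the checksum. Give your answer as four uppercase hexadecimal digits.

0CC6

One's-complement addition (fold any carry out of bit 15 back into bit 0):
  0x35BB + 0xAA90 = 0x0E04B
  0xE04B + 0xB808 = 0x19853 → wrap carry → 0x9854
  0x9854 + 0xA8D9 = 0x1412D → wrap carry → 0x412E
  0x412E + 0x242C = 0x0655A
  0x655A + 0x6708 = 0x0CC62
  0xCC62 + 0x26D7 = 0x0F339
One's-complement sum = 0xF339.
Checksum = ~0xF339 & 0xFFFF = 0x0CC6.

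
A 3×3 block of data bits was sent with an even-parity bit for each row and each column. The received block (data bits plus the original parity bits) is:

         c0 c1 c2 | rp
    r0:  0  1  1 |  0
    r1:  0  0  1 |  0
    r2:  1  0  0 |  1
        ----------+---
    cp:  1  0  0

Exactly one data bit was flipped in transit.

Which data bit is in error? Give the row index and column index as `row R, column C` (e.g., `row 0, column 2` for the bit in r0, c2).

row 1, column 1

Recompute each row's even parity and compare to rp:
  r0: data parity 0, sent rp 0 → ok
  r1: data parity 1, sent rp 0 → mismatch
  r2: data parity 1, sent rp 1 → ok
Recompute each column's even parity and compare to cp:
  c0: data parity 1, sent cp 1 → ok
  c1: data parity 1, sent cp 0 → mismatch
  c2: data parity 0, sent cp 0 → ok
Exactly one row (r1) and one column (c1) fail → the flipped bit is at their intersection.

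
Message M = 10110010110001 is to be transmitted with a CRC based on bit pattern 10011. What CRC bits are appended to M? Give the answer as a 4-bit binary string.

Append 4 zeros: 101100101100010000. Divide by 10011 (XOR where the leading bit is 1):
  pos 0: 10110 XOR 10011 = 00101
  pos 2: 10101 XOR 10011 = 00110
  pos 4: 11001 XOR 10011 = 01010
  pos 5: 10101 XOR 10011 = 00110
  pos 7: 11000 XOR 10011 = 01011
  pos 8: 10110 XOR 10011 = 00101
  pos 10: 10110 XOR 10011 = 00101
  pos 12: 10100 XOR 10011 = 00111
Remainder (last 4 bits) = 1110. This is the CRC / FCS.

1110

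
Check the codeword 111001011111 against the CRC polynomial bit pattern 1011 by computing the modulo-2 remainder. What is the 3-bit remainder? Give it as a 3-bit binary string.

Modulo-2 division of 111001011111 by 1011:
  pos 0: 1110 XOR 1011 = 0101
  pos 1: 1010 XOR 1011 = 0001
  pos 4: 1101 XOR 1011 = 0110
  pos 5: 1101 XOR 1011 = 0110
  pos 6: 1101 XOR 1011 = 0110
  pos 7: 1101 XOR 1011 = 0110
  pos 8: 1101 XOR 1011 = 0110
Remainder = 110 (nonzero — an error is detected).

110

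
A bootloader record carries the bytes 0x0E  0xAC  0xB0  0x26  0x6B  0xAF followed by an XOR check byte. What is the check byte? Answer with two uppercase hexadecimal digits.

XOR the bytes together:
  start with 0x0E
  0x0E ⊕ 0xAC = 0xA2
  0xA2 ⊕ 0xB0 = 0x12
  0x12 ⊕ 0x26 = 0x34
  0x34 ⊕ 0x6B = 0x5F
  0x5F ⊕ 0xAF = 0xF0

F0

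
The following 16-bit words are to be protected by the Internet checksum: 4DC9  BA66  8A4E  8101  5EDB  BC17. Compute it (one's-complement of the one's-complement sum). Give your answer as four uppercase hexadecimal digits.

D18C

One's-complement addition (fold any carry out of bit 15 back into bit 0):
  0x4DC9 + 0xBA66 = 0x1082F → wrap carry → 0x0830
  0x0830 + 0x8A4E = 0x0927E
  0x927E + 0x8101 = 0x1137F → wrap carry → 0x1380
  0x1380 + 0x5EDB = 0x0725B
  0x725B + 0xBC17 = 0x12E72 → wrap carry → 0x2E73
One's-complement sum = 0x2E73.
Checksum = ~0x2E73 & 0xFFFF = 0xD18C.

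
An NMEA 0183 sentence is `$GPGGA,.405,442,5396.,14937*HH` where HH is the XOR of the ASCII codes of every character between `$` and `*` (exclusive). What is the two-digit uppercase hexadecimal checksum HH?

64

XOR the ASCII codes of the payload characters:
  'G' = 0x47 → acc = 0x47
  'P' = 0x50 → acc = 0x17
  'G' = 0x47 → acc = 0x50
  'G' = 0x47 → acc = 0x17
  'A' = 0x41 → acc = 0x56
  ',' = 0x2C → acc = 0x7A
  '.' = 0x2E → acc = 0x54
  '4' = 0x34 → acc = 0x60
  '0' = 0x30 → acc = 0x50
  '5' = 0x35 → acc = 0x65
  ',' = 0x2C → acc = 0x49
  '4' = 0x34 → acc = 0x7D
  '4' = 0x34 → acc = 0x49
  '2' = 0x32 → acc = 0x7B
  ',' = 0x2C → acc = 0x57
  '5' = 0x35 → acc = 0x62
  '3' = 0x33 → acc = 0x51
  '9' = 0x39 → acc = 0x68
  '6' = 0x36 → acc = 0x5E
  '.' = 0x2E → acc = 0x70
  ',' = 0x2C → acc = 0x5C
  '1' = 0x31 → acc = 0x6D
  '4' = 0x34 → acc = 0x59
  '9' = 0x39 → acc = 0x60
  '3' = 0x33 → acc = 0x53
  '7' = 0x37 → acc = 0x64
Checksum = 0x64.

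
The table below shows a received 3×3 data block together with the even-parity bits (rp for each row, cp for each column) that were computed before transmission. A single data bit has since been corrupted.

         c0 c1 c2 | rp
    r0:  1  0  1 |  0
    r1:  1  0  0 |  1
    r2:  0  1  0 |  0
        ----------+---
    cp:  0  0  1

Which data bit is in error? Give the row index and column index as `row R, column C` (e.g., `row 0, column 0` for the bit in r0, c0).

Recompute each row's even parity and compare to rp:
  r0: data parity 0, sent rp 0 → ok
  r1: data parity 1, sent rp 1 → ok
  r2: data parity 1, sent rp 0 → mismatch
Recompute each column's even parity and compare to cp:
  c0: data parity 0, sent cp 0 → ok
  c1: data parity 1, sent cp 0 → mismatch
  c2: data parity 1, sent cp 1 → ok
Exactly one row (r2) and one column (c1) fail → the flipped bit is at their intersection.

row 2, column 1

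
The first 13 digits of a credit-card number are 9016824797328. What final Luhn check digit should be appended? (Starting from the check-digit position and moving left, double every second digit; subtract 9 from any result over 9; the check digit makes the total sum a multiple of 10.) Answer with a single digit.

8

Partial digits right→left: 8 2 3 7 9 7 4 2 8 6 1 0 9
Double every second digit counting from the check-digit position (so the 1st, 3rd, 5th, ... of the partial from the right).
  doubled (with −9 where >9): 7 6 9 8 7 2 9 → sum 48
  kept as-is: 2 7 7 2 6 0 → sum 24
Total = 48 + 24 = 72.
Check digit = (10 − (72 mod 10)) mod 10 = 8.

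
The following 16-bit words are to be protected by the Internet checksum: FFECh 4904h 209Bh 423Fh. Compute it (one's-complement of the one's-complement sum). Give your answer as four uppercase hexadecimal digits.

5434

One's-complement addition (fold any carry out of bit 15 back into bit 0):
  0xFFEC + 0x4904 = 0x148F0 → wrap carry → 0x48F1
  0x48F1 + 0x209B = 0x0698C
  0x698C + 0x423F = 0x0ABCB
One's-complement sum = 0xABCB.
Checksum = ~0xABCB & 0xFFFF = 0x5434.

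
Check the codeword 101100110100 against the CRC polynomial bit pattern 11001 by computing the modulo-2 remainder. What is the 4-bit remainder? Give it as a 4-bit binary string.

0000

Modulo-2 division of 101100110100 by 11001:
  pos 0: 10110 XOR 11001 = 01111
  pos 1: 11110 XOR 11001 = 00111
  pos 3: 11111 XOR 11001 = 00110
  pos 5: 11001 XOR 11001 = 00000
Remainder = 0000 (zero — the frame passes the CRC check).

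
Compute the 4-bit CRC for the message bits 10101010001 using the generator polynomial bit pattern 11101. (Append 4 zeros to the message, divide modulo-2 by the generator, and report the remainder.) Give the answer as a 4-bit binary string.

0001

Append 4 zeros: 101010100010000. Divide by 11101 (XOR where the leading bit is 1):
  pos 0: 10101 XOR 11101 = 01000
  pos 1: 10000 XOR 11101 = 01101
  pos 2: 11011 XOR 11101 = 00110
  pos 4: 11000 XOR 11101 = 00101
  pos 6: 10101 XOR 11101 = 01000
  pos 7: 10000 XOR 11101 = 01101
  pos 8: 11010 XOR 11101 = 00111
  pos 10: 11100 XOR 11101 = 00001
Remainder (last 4 bits) = 0001. This is the CRC / FCS.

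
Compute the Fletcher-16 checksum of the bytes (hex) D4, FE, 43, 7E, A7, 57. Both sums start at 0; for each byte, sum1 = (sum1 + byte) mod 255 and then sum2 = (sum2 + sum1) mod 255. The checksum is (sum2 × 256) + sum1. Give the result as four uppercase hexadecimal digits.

2794

Running sums (mod 255):
  after byte 0 (D4): sum1=212, sum2=212
  after byte 1 (FE): sum1=211, sum2=168
  after byte 2 (43): sum1=23, sum2=191
  after byte 3 (7E): sum1=149, sum2=85
  after byte 4 (A7): sum1=61, sum2=146
  after byte 5 (57): sum1=148, sum2=39
Checksum = sum2·256 + sum1 = 39·256 + 148 = 10132 = 0x2794.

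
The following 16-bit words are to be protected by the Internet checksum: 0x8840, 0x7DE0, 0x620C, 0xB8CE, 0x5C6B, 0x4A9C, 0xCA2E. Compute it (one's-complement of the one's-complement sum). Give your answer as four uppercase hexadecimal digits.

One's-complement addition (fold any carry out of bit 15 back into bit 0):
  0x8840 + 0x7DE0 = 0x10620 → wrap carry → 0x0621
  0x0621 + 0x620C = 0x0682D
  0x682D + 0xB8CE = 0x120FB → wrap carry → 0x20FC
  0x20FC + 0x5C6B = 0x07D67
  0x7D67 + 0x4A9C = 0x0C803
  0xC803 + 0xCA2E = 0x19231 → wrap carry → 0x9232
One's-complement sum = 0x9232.
Checksum = ~0x9232 & 0xFFFF = 0x6DCD.

6DCD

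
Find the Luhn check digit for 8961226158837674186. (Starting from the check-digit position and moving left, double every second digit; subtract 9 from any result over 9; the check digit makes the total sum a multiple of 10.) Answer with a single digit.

8

Partial digits right→left: 6 8 1 4 7 6 7 3 8 8 5 1 6 2 2 1 6 9 8
Double every second digit counting from the check-digit position (so the 1st, 3rd, 5th, ... of the partial from the right).
  doubled (with −9 where >9): 3 2 5 5 7 1 3 4 3 7 → sum 40
  kept as-is: 8 4 6 3 8 1 2 1 9 → sum 42
Total = 40 + 42 = 82.
Check digit = (10 − (82 mod 10)) mod 10 = 8.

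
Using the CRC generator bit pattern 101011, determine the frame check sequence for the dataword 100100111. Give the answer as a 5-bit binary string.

10110

Append 5 zeros: 10010011100000. Divide by 101011 (XOR where the leading bit is 1):
  pos 0: 100100 XOR 101011 = 001111
  pos 2: 111111 XOR 101011 = 010100
  pos 3: 101001 XOR 101011 = 000010
  pos 7: 100000 XOR 101011 = 001011
Remainder (last 5 bits) = 10110. This is the CRC / FCS.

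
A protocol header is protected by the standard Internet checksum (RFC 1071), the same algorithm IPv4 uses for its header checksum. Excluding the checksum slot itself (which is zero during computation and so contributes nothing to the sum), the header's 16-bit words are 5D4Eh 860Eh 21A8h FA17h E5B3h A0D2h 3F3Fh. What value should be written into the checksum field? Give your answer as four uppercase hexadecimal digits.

3B1D

One's-complement addition (fold any carry out of bit 15 back into bit 0):
  0x5D4E + 0x860E = 0x0E35C
  0xE35C + 0x21A8 = 0x10504 → wrap carry → 0x0505
  0x0505 + 0xFA17 = 0x0FF1C
  0xFF1C + 0xE5B3 = 0x1E4CF → wrap carry → 0xE4D0
  0xE4D0 + 0xA0D2 = 0x185A2 → wrap carry → 0x85A3
  0x85A3 + 0x3F3F = 0x0C4E2
One's-complement sum = 0xC4E2.
Checksum = ~0xC4E2 & 0xFFFF = 0x3B1D.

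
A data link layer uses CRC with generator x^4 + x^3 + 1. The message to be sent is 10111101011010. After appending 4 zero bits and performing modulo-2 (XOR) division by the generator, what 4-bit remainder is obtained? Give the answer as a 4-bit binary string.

Append 4 zeros: 101111010110100000. Divide by 11001 (XOR where the leading bit is 1):
  pos 0: 10111 XOR 11001 = 01110
  pos 1: 11101 XOR 11001 = 00100
  pos 3: 10001 XOR 11001 = 01000
  pos 4: 10000 XOR 11001 = 01001
  pos 5: 10011 XOR 11001 = 01010
  pos 6: 10101 XOR 11001 = 01100
  pos 7: 11000 XOR 11001 = 00001
  pos 11: 11000 XOR 11001 = 00001
Remainder (last 4 bits) = 0100. This is the CRC / FCS.

0100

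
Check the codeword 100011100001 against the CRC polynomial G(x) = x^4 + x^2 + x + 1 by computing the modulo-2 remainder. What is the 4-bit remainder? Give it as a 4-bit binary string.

Modulo-2 division of 100011100001 by 10111:
  pos 0: 10001 XOR 10111 = 00110
  pos 2: 11011 XOR 10111 = 01100
  pos 3: 11000 XOR 10111 = 01111
  pos 4: 11110 XOR 10111 = 01001
  pos 5: 10010 XOR 10111 = 00101
  pos 7: 10101 XOR 10111 = 00010
Remainder = 0010 (nonzero — an error is detected).

0010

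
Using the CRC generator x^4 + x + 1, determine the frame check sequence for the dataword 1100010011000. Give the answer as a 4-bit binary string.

Append 4 zeros: 11000100110000000. Divide by 10011 (XOR where the leading bit is 1):
  pos 0: 11000 XOR 10011 = 01011
  pos 1: 10111 XOR 10011 = 00100
  pos 3: 10000 XOR 10011 = 00011
  pos 6: 11110 XOR 10011 = 01101
  pos 7: 11010 XOR 10011 = 01001
  pos 8: 10010 XOR 10011 = 00001
  pos 12: 10000 XOR 10011 = 00011
Remainder (last 4 bits) = 0011. This is the CRC / FCS.

0011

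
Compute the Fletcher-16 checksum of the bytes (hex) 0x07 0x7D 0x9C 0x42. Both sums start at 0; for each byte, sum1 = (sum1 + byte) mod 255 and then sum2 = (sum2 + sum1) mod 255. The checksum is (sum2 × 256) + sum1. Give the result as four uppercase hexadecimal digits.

1063

Running sums (mod 255):
  after byte 0 (0x07): sum1=7, sum2=7
  after byte 1 (0x7D): sum1=132, sum2=139
  after byte 2 (0x9C): sum1=33, sum2=172
  after byte 3 (0x42): sum1=99, sum2=16
Checksum = sum2·256 + sum1 = 16·256 + 99 = 4195 = 0x1063.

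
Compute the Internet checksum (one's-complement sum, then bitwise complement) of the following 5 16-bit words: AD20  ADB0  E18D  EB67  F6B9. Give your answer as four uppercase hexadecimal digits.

One's-complement addition (fold any carry out of bit 15 back into bit 0):
  0xAD20 + 0xADB0 = 0x15AD0 → wrap carry → 0x5AD1
  0x5AD1 + 0xE18D = 0x13C5E → wrap carry → 0x3C5F
  0x3C5F + 0xEB67 = 0x127C6 → wrap carry → 0x27C7
  0x27C7 + 0xF6B9 = 0x11E80 → wrap carry → 0x1E81
One's-complement sum = 0x1E81.
Checksum = ~0x1E81 & 0xFFFF = 0xE17E.

E17E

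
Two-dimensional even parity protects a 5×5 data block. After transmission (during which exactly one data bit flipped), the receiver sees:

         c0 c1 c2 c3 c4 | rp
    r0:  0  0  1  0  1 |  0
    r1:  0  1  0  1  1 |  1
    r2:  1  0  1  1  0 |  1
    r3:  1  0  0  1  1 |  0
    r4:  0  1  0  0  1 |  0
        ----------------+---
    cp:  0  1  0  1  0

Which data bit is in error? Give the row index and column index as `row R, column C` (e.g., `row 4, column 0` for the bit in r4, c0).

Recompute each row's even parity and compare to rp:
  r0: data parity 0, sent rp 0 → ok
  r1: data parity 1, sent rp 1 → ok
  r2: data parity 1, sent rp 1 → ok
  r3: data parity 1, sent rp 0 → mismatch
  r4: data parity 0, sent rp 0 → ok
Recompute each column's even parity and compare to cp:
  c0: data parity 0, sent cp 0 → ok
  c1: data parity 0, sent cp 1 → mismatch
  c2: data parity 0, sent cp 0 → ok
  c3: data parity 1, sent cp 1 → ok
  c4: data parity 0, sent cp 0 → ok
Exactly one row (r3) and one column (c1) fail → the flipped bit is at their intersection.

row 3, column 1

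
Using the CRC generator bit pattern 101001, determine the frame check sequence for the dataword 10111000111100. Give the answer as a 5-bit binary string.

01001

Append 5 zeros: 1011100011110000000. Divide by 101001 (XOR where the leading bit is 1):
  pos 0: 101110 XOR 101001 = 000111
  pos 3: 111001 XOR 101001 = 010000
  pos 4: 100001 XOR 101001 = 001000
  pos 6: 100011 XOR 101001 = 001010
  pos 8: 101000 XOR 101001 = 000001
  pos 13: 100000 XOR 101001 = 001001
Remainder (last 5 bits) = 01001. This is the CRC / FCS.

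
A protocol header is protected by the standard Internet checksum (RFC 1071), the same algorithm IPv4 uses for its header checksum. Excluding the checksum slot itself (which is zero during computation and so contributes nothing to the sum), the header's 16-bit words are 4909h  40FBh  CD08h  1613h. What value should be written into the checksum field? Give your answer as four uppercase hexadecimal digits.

92DF

One's-complement addition (fold any carry out of bit 15 back into bit 0):
  0x4909 + 0x40FB = 0x08A04
  0x8A04 + 0xCD08 = 0x1570C → wrap carry → 0x570D
  0x570D + 0x1613 = 0x06D20
One's-complement sum = 0x6D20.
Checksum = ~0x6D20 & 0xFFFF = 0x92DF.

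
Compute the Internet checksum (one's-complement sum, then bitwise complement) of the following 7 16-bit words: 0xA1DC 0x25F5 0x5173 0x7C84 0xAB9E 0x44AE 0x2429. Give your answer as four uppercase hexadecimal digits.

One's-complement addition (fold any carry out of bit 15 back into bit 0):
  0xA1DC + 0x25F5 = 0x0C7D1
  0xC7D1 + 0x5173 = 0x11944 → wrap carry → 0x1945
  0x1945 + 0x7C84 = 0x095C9
  0x95C9 + 0xAB9E = 0x14167 → wrap carry → 0x4168
  0x4168 + 0x44AE = 0x08616
  0x8616 + 0x2429 = 0x0AA3F
One's-complement sum = 0xAA3F.
Checksum = ~0xAA3F & 0xFFFF = 0x55C0.

55C0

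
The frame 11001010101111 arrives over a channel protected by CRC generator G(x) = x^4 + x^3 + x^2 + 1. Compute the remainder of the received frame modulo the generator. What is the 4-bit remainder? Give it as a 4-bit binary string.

0100

Modulo-2 division of 11001010101111 by 11101:
  pos 0: 11001 XOR 11101 = 00100
  pos 2: 10001 XOR 11101 = 01100
  pos 3: 11000 XOR 11101 = 00101
  pos 5: 10110 XOR 11101 = 01011
  pos 6: 10111 XOR 11101 = 01010
  pos 7: 10101 XOR 11101 = 01000
  pos 8: 10001 XOR 11101 = 01100
  pos 9: 11001 XOR 11101 = 00100
Remainder = 0100 (nonzero — an error is detected).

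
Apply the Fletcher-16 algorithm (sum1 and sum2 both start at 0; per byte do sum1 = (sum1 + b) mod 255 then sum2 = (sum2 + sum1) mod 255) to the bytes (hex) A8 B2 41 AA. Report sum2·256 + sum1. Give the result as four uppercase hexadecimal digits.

E747

Running sums (mod 255):
  after byte 0 (A8): sum1=168, sum2=168
  after byte 1 (B2): sum1=91, sum2=4
  after byte 2 (41): sum1=156, sum2=160
  after byte 3 (AA): sum1=71, sum2=231
Checksum = sum2·256 + sum1 = 231·256 + 71 = 59207 = 0xE747.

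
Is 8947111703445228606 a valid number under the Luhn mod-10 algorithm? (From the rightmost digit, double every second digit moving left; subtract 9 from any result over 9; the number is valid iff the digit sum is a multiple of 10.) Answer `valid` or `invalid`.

invalid

From the right, keep odd positions and double even positions (subtract 9 from any doubled value over 9):
  doubled (positions 2,4,...): 0 7 4 8 6 5 2 5 9 → sum 46
  kept (positions 1,3,...): 6 6 2 5 4 0 1 1 4 8 → sum 37
Total = 83.
83 mod 10 = 3, so the number is invalid.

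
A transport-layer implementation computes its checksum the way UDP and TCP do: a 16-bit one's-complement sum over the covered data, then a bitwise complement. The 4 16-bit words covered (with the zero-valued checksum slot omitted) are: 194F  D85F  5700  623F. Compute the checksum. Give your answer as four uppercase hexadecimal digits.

5511

One's-complement addition (fold any carry out of bit 15 back into bit 0):
  0x194F + 0xD85F = 0x0F1AE
  0xF1AE + 0x5700 = 0x148AE → wrap carry → 0x48AF
  0x48AF + 0x623F = 0x0AAEE
One's-complement sum = 0xAAEE.
Checksum = ~0xAAEE & 0xFFFF = 0x5511.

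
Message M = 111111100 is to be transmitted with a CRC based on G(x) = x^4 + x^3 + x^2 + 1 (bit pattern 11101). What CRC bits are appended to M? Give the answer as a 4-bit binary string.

1011

Append 4 zeros: 1111111000000. Divide by 11101 (XOR where the leading bit is 1):
  pos 0: 11111 XOR 11101 = 00010
  pos 3: 10110 XOR 11101 = 01011
  pos 4: 10110 XOR 11101 = 01011
  pos 5: 10110 XOR 11101 = 01011
  pos 6: 10110 XOR 11101 = 01011
  pos 7: 10110 XOR 11101 = 01011
  pos 8: 10110 XOR 11101 = 01011
Remainder (last 4 bits) = 1011. This is the CRC / FCS.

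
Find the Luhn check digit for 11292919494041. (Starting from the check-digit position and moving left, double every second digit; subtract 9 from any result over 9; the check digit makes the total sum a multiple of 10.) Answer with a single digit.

2

Partial digits right→left: 1 4 0 4 9 4 9 1 9 2 9 2 1 1
Double every second digit counting from the check-digit position (so the 1st, 3rd, 5th, ... of the partial from the right).
  doubled (with −9 where >9): 2 0 9 9 9 9 2 → sum 40
  kept as-is: 4 4 4 1 2 2 1 → sum 18
Total = 40 + 18 = 58.
Check digit = (10 − (58 mod 10)) mod 10 = 2.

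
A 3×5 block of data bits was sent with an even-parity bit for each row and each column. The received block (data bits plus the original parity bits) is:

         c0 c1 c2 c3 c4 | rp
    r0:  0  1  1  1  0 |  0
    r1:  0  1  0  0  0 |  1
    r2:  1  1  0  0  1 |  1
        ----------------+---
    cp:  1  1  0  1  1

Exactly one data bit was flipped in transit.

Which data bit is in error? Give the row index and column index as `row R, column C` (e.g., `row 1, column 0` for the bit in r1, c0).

row 0, column 2

Recompute each row's even parity and compare to rp:
  r0: data parity 1, sent rp 0 → mismatch
  r1: data parity 1, sent rp 1 → ok
  r2: data parity 1, sent rp 1 → ok
Recompute each column's even parity and compare to cp:
  c0: data parity 1, sent cp 1 → ok
  c1: data parity 1, sent cp 1 → ok
  c2: data parity 1, sent cp 0 → mismatch
  c3: data parity 1, sent cp 1 → ok
  c4: data parity 1, sent cp 1 → ok
Exactly one row (r0) and one column (c2) fail → the flipped bit is at their intersection.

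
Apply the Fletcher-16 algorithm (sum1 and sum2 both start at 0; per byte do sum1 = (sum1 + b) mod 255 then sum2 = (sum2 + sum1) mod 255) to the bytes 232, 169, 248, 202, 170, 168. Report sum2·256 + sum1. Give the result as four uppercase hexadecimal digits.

Running sums (mod 255):
  after byte 0 (232): sum1=232, sum2=232
  after byte 1 (169): sum1=146, sum2=123
  after byte 2 (248): sum1=139, sum2=7
  after byte 3 (202): sum1=86, sum2=93
  after byte 4 (170): sum1=1, sum2=94
  after byte 5 (168): sum1=169, sum2=8
Checksum = sum2·256 + sum1 = 8·256 + 169 = 2217 = 0x08A9.

08A9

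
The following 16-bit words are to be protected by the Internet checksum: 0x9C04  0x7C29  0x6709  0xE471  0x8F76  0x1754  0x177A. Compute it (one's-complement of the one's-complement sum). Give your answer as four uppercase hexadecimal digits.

One's-complement addition (fold any carry out of bit 15 back into bit 0):
  0x9C04 + 0x7C29 = 0x1182D → wrap carry → 0x182E
  0x182E + 0x6709 = 0x07F37
  0x7F37 + 0xE471 = 0x163A8 → wrap carry → 0x63A9
  0x63A9 + 0x8F76 = 0x0F31F
  0xF31F + 0x1754 = 0x10A73 → wrap carry → 0x0A74
  0x0A74 + 0x177A = 0x021EE
One's-complement sum = 0x21EE.
Checksum = ~0x21EE & 0xFFFF = 0xDE11.

DE11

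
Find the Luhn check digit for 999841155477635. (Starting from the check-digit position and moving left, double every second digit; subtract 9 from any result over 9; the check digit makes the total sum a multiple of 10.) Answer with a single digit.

Partial digits right→left: 5 3 6 7 7 4 5 5 1 1 4 8 9 9 9
Double every second digit counting from the check-digit position (so the 1st, 3rd, 5th, ... of the partial from the right).
  doubled (with −9 where >9): 1 3 5 1 2 8 9 9 → sum 38
  kept as-is: 3 7 4 5 1 8 9 → sum 37
Total = 38 + 37 = 75.
Check digit = (10 − (75 mod 10)) mod 10 = 5.

5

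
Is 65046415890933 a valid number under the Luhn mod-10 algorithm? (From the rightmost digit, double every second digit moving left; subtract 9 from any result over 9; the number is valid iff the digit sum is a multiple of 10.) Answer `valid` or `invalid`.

From the right, keep odd positions and double even positions (subtract 9 from any doubled value over 9):
  doubled (positions 2,4,...): 6 0 7 2 3 0 3 → sum 21
  kept (positions 1,3,...): 3 9 9 5 4 4 5 → sum 39
Total = 60.
60 mod 10 = 0, so the number is valid.

valid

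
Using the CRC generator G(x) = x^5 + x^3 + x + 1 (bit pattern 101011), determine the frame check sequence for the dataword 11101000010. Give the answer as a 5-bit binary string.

Append 5 zeros: 1110100001000000. Divide by 101011 (XOR where the leading bit is 1):
  pos 0: 111010 XOR 101011 = 010001
  pos 1: 100010 XOR 101011 = 001001
  pos 3: 100100 XOR 101011 = 001111
  pos 5: 111110 XOR 101011 = 010101
  pos 6: 101010 XOR 101011 = 000001
Remainder (last 5 bits) = 10000. This is the CRC / FCS.

10000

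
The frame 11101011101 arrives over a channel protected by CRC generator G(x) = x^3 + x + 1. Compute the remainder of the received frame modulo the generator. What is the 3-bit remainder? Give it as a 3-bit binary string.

Modulo-2 division of 11101011101 by 1011:
  pos 0: 1110 XOR 1011 = 0101
  pos 1: 1011 XOR 1011 = 0000
  pos 6: 1110 XOR 1011 = 0101
  pos 7: 1011 XOR 1011 = 0000
Remainder = 000 (zero — the frame passes the CRC check).

000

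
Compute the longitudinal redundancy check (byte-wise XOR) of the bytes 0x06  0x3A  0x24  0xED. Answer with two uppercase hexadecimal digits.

F5

XOR the bytes together:
  start with 0x06
  0x06 ⊕ 0x3A = 0x3C
  0x3C ⊕ 0x24 = 0x18
  0x18 ⊕ 0xED = 0xF5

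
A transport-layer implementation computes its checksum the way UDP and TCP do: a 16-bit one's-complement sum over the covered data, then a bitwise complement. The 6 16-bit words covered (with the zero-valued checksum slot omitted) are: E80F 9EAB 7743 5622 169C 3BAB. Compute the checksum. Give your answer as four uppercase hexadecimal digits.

One's-complement addition (fold any carry out of bit 15 back into bit 0):
  0xE80F + 0x9EAB = 0x186BA → wrap carry → 0x86BB
  0x86BB + 0x7743 = 0x0FDFE
  0xFDFE + 0x5622 = 0x15420 → wrap carry → 0x5421
  0x5421 + 0x169C = 0x06ABD
  0x6ABD + 0x3BAB = 0x0A668
One's-complement sum = 0xA668.
Checksum = ~0xA668 & 0xFFFF = 0x5997.

5997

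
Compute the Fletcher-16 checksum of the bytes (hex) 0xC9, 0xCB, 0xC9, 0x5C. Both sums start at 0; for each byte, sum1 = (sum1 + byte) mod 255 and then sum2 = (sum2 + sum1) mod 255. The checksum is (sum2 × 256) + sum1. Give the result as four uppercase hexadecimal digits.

7ABB

Running sums (mod 255):
  after byte 0 (0xC9): sum1=201, sum2=201
  after byte 1 (0xCB): sum1=149, sum2=95
  after byte 2 (0xC9): sum1=95, sum2=190
  after byte 3 (0x5C): sum1=187, sum2=122
Checksum = sum2·256 + sum1 = 122·256 + 187 = 31419 = 0x7ABB.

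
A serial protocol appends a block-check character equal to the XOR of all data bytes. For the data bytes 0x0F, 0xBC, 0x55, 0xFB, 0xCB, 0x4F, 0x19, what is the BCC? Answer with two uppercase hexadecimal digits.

80

XOR the bytes together:
  start with 0x0F
  0x0F ⊕ 0xBC = 0xB3
  0xB3 ⊕ 0x55 = 0xE6
  0xE6 ⊕ 0xFB = 0x1D
  0x1D ⊕ 0xCB = 0xD6
  0xD6 ⊕ 0x4F = 0x99
  0x99 ⊕ 0x19 = 0x80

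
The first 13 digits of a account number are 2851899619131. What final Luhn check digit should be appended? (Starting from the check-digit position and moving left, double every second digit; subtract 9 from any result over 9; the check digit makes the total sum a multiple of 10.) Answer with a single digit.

7

Partial digits right→left: 1 3 1 9 1 6 9 9 8 1 5 8 2
Double every second digit counting from the check-digit position (so the 1st, 3rd, 5th, ... of the partial from the right).
  doubled (with −9 where >9): 2 2 2 9 7 1 4 → sum 27
  kept as-is: 3 9 6 9 1 8 → sum 36
Total = 27 + 36 = 63.
Check digit = (10 − (63 mod 10)) mod 10 = 7.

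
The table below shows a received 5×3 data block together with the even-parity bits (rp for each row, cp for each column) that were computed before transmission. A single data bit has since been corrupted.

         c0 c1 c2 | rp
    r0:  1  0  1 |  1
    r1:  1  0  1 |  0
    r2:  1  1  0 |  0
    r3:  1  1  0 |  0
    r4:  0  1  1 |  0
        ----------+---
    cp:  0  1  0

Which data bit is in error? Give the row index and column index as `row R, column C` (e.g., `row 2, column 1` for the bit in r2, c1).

row 0, column 2

Recompute each row's even parity and compare to rp:
  r0: data parity 0, sent rp 1 → mismatch
  r1: data parity 0, sent rp 0 → ok
  r2: data parity 0, sent rp 0 → ok
  r3: data parity 0, sent rp 0 → ok
  r4: data parity 0, sent rp 0 → ok
Recompute each column's even parity and compare to cp:
  c0: data parity 0, sent cp 0 → ok
  c1: data parity 1, sent cp 1 → ok
  c2: data parity 1, sent cp 0 → mismatch
Exactly one row (r0) and one column (c2) fail → the flipped bit is at their intersection.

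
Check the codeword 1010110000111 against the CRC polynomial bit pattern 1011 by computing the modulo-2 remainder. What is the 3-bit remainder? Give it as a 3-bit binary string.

000

Modulo-2 division of 1010110000111 by 1011:
  pos 0: 1010 XOR 1011 = 0001
  pos 3: 1110 XOR 1011 = 0101
  pos 4: 1010 XOR 1011 = 0001
  pos 7: 1001 XOR 1011 = 0010
  pos 9: 1011 XOR 1011 = 0000
Remainder = 000 (zero — the frame passes the CRC check).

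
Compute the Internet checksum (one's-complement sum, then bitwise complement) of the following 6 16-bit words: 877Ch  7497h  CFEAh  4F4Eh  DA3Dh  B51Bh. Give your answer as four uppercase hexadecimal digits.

One's-complement addition (fold any carry out of bit 15 back into bit 0):
  0x877C + 0x7497 = 0x0FC13
  0xFC13 + 0xCFEA = 0x1CBFD → wrap carry → 0xCBFE
  0xCBFE + 0x4F4E = 0x11B4C → wrap carry → 0x1B4D
  0x1B4D + 0xDA3D = 0x0F58A
  0xF58A + 0xB51B = 0x1AAA5 → wrap carry → 0xAAA6
One's-complement sum = 0xAAA6.
Checksum = ~0xAAA6 & 0xFFFF = 0x5559.

5559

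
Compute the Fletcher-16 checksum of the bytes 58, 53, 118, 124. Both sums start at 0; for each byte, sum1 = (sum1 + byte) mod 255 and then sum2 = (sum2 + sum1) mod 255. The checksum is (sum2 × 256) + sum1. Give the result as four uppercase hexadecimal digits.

F162

Running sums (mod 255):
  after byte 0 (58): sum1=58, sum2=58
  after byte 1 (53): sum1=111, sum2=169
  after byte 2 (118): sum1=229, sum2=143
  after byte 3 (124): sum1=98, sum2=241
Checksum = sum2·256 + sum1 = 241·256 + 98 = 61794 = 0xF162.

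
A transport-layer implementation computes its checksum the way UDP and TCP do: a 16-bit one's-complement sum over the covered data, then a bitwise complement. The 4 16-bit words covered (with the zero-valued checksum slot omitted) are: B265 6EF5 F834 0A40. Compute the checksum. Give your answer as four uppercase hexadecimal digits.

DC2F

One's-complement addition (fold any carry out of bit 15 back into bit 0):
  0xB265 + 0x6EF5 = 0x1215A → wrap carry → 0x215B
  0x215B + 0xF834 = 0x1198F → wrap carry → 0x1990
  0x1990 + 0x0A40 = 0x023D0
One's-complement sum = 0x23D0.
Checksum = ~0x23D0 & 0xFFFF = 0xDC2F.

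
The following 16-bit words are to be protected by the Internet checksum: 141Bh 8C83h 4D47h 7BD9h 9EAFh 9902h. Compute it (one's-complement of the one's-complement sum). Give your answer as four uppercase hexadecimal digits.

One's-complement addition (fold any carry out of bit 15 back into bit 0):
  0x141B + 0x8C83 = 0x0A09E
  0xA09E + 0x4D47 = 0x0EDE5
  0xEDE5 + 0x7BD9 = 0x169BE → wrap carry → 0x69BF
  0x69BF + 0x9EAF = 0x1086E → wrap carry → 0x086F
  0x086F + 0x9902 = 0x0A171
One's-complement sum = 0xA171.
Checksum = ~0xA171 & 0xFFFF = 0x5E8E.

5E8E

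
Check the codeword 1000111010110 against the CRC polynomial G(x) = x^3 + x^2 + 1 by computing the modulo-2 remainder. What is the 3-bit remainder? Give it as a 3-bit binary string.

111

Modulo-2 division of 1000111010110 by 1101:
  pos 0: 1000 XOR 1101 = 0101
  pos 1: 1011 XOR 1101 = 0110
  pos 2: 1101 XOR 1101 = 0000
  pos 6: 1010 XOR 1101 = 0111
  pos 7: 1111 XOR 1101 = 0010
  pos 9: 1010 XOR 1101 = 0111
Remainder = 111 (nonzero — an error is detected).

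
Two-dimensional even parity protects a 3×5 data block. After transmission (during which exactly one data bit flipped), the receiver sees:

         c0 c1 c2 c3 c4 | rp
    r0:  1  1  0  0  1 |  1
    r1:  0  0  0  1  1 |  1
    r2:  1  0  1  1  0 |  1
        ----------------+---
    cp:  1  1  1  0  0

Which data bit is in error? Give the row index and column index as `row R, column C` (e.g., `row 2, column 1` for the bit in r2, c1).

row 1, column 0

Recompute each row's even parity and compare to rp:
  r0: data parity 1, sent rp 1 → ok
  r1: data parity 0, sent rp 1 → mismatch
  r2: data parity 1, sent rp 1 → ok
Recompute each column's even parity and compare to cp:
  c0: data parity 0, sent cp 1 → mismatch
  c1: data parity 1, sent cp 1 → ok
  c2: data parity 1, sent cp 1 → ok
  c3: data parity 0, sent cp 0 → ok
  c4: data parity 0, sent cp 0 → ok
Exactly one row (r1) and one column (c0) fail → the flipped bit is at their intersection.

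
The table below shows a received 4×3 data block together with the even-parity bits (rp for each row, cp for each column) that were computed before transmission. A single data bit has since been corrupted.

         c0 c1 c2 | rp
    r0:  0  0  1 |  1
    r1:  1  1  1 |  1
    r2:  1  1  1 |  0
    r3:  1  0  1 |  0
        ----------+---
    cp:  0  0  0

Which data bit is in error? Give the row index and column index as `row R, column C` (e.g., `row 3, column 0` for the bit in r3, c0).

Recompute each row's even parity and compare to rp:
  r0: data parity 1, sent rp 1 → ok
  r1: data parity 1, sent rp 1 → ok
  r2: data parity 1, sent rp 0 → mismatch
  r3: data parity 0, sent rp 0 → ok
Recompute each column's even parity and compare to cp:
  c0: data parity 1, sent cp 0 → mismatch
  c1: data parity 0, sent cp 0 → ok
  c2: data parity 0, sent cp 0 → ok
Exactly one row (r2) and one column (c0) fail → the flipped bit is at their intersection.

row 2, column 0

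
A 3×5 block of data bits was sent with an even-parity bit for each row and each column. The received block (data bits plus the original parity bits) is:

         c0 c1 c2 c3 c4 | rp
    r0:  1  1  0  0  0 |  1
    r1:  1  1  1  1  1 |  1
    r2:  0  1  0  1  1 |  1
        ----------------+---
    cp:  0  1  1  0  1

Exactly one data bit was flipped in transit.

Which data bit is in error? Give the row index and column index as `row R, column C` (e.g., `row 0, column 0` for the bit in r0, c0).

row 0, column 4

Recompute each row's even parity and compare to rp:
  r0: data parity 0, sent rp 1 → mismatch
  r1: data parity 1, sent rp 1 → ok
  r2: data parity 1, sent rp 1 → ok
Recompute each column's even parity and compare to cp:
  c0: data parity 0, sent cp 0 → ok
  c1: data parity 1, sent cp 1 → ok
  c2: data parity 1, sent cp 1 → ok
  c3: data parity 0, sent cp 0 → ok
  c4: data parity 0, sent cp 1 → mismatch
Exactly one row (r0) and one column (c4) fail → the flipped bit is at their intersection.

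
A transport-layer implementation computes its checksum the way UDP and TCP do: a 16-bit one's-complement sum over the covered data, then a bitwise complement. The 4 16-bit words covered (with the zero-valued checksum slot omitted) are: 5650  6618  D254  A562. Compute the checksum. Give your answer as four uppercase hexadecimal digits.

One's-complement addition (fold any carry out of bit 15 back into bit 0):
  0x5650 + 0x6618 = 0x0BC68
  0xBC68 + 0xD254 = 0x18EBC → wrap carry → 0x8EBD
  0x8EBD + 0xA562 = 0x1341F → wrap carry → 0x3420
One's-complement sum = 0x3420.
Checksum = ~0x3420 & 0xFFFF = 0xCBDF.

CBDF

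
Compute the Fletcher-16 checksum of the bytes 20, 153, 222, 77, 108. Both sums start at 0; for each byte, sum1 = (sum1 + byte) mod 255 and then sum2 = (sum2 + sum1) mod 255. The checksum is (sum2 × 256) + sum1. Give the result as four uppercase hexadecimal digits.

6E46

Running sums (mod 255):
  after byte 0 (20): sum1=20, sum2=20
  after byte 1 (153): sum1=173, sum2=193
  after byte 2 (222): sum1=140, sum2=78
  after byte 3 (77): sum1=217, sum2=40
  after byte 4 (108): sum1=70, sum2=110
Checksum = sum2·256 + sum1 = 110·256 + 70 = 28230 = 0x6E46.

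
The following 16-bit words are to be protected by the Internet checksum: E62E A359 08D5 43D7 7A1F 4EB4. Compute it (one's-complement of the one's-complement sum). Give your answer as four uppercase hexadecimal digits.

60F7

One's-complement addition (fold any carry out of bit 15 back into bit 0):
  0xE62E + 0xA359 = 0x18987 → wrap carry → 0x8988
  0x8988 + 0x08D5 = 0x0925D
  0x925D + 0x43D7 = 0x0D634
  0xD634 + 0x7A1F = 0x15053 → wrap carry → 0x5054
  0x5054 + 0x4EB4 = 0x09F08
One's-complement sum = 0x9F08.
Checksum = ~0x9F08 & 0xFFFF = 0x60F7.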